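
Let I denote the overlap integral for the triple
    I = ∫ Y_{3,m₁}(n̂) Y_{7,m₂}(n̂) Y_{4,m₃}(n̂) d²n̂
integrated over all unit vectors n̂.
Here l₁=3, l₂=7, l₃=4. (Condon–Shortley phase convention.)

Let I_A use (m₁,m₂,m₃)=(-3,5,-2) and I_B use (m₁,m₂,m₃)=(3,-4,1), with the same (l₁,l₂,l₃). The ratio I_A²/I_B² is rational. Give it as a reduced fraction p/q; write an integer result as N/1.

2/1

l's match ⇒ only the (l;m) 3-j factors differ between A and B.
A: triangle coeff Δ(3,7,4) = 1/45045; Σ_t [6,6]: t=6:+1/1036800 = 1/1036800; (3j)²=4/195 [(3 7 4; -3 5 -2)], sign=+1
B: triangle coeff Δ(3,7,4) = 1/45045; Σ_t [0,0]: t=0:+1/518400 = 1/518400; (3j)²=2/195 [(3 7 4; 3 -4 1)], sign=-1
I_A²/I_B² = (4/195)/(2/195) = 2/1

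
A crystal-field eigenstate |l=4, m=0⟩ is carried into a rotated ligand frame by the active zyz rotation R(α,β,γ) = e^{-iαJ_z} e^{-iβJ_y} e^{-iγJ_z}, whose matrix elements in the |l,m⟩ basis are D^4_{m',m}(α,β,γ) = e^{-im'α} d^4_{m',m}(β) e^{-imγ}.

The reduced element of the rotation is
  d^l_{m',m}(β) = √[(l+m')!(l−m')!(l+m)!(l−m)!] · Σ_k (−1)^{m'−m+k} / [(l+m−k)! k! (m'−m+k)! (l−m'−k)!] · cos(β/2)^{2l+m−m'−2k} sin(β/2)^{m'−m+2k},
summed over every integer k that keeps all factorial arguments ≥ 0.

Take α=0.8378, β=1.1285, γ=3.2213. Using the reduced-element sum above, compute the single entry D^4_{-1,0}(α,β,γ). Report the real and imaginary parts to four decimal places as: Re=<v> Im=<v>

Re=-0.2485 Im=-0.2760

Split into d^4_{-1,0}(β=1.1285) × two z-phases.
Half-angle: c=0.844990, s=0.534782. N=√(6·120·24·24)=643.987578
The bounds max(0,m−m')=1 and min(l+m,l−m')=4 give 4 terms
  k=1: (−1)^0·643.9876/(144)·0.8450^7·0.5348^1 = +0.735619
  k=2: (−1)^1·643.9876/(24)·0.8450^5·0.5348^3 = -1.767888
  k=3: (−1)^2·643.9876/(24)·0.8450^3·0.5348^5 = +0.708118
  k=4: (−1)^3·643.9876/(144)·0.8450^1·0.5348^7 = -0.047272
d^4_{-1,0}(1.1285) = +0.735619 -1.767888 +0.708118 -0.047272 = -0.371424
Phases: e^{-i·(-1)·0.8378}=+0.669099+0.743173i, e^{-i·(0)·3.2213}=+1.000000+0.000000i ⇒ D=-0.248519-0.276032i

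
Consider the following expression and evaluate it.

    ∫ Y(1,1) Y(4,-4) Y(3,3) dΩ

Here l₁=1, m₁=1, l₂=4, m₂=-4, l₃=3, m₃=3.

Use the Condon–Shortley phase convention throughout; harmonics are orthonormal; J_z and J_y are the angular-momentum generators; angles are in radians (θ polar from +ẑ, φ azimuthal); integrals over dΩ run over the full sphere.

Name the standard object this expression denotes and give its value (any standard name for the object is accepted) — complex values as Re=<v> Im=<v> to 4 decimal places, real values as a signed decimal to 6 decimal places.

Gaunt coefficient, +0.325735

This is a Gaunt coefficient — the integral of a triple product of spherical harmonics over the sphere.
m-sum 0 ✓  L=8 even ✓  3≤3≤5 ✓
Π(2lᵢ+1) = 3×9×7 = 189
triangle coeff Δ(1,4,3) = 1/252
Σ_t [1,1]: t=1:−1/36 = -1/36
(3j)²=4/63 [(1 4 3; 0 0 0)], sign=+1
Σ_t [0,0]: t=0:+1/1440 = 1/1440
(3j)²=1/9 [(1 4 3; 1 -4 3)], sign=+1
⇒ 4πI² = 4/3
I = (+1)√(4/3/(4π)) = 0.32573501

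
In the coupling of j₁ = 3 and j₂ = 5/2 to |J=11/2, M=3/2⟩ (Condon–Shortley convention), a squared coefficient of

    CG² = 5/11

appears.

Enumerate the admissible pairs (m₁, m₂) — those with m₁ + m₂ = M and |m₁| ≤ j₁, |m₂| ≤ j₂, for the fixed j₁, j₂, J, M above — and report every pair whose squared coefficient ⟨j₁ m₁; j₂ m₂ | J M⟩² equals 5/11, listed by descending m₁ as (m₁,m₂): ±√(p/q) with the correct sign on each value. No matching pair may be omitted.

Admissible pairs with m₁+m₂ = M = 3/2: (-1,5/2), (0,3/2), (1,1/2), (2,-1/2), (3,-3/2)
  (m₁,m₂)=(3,-3/2): CG² = 1/66, CG = +√(1/66)
  (m₁,m₂)=(2,-1/2): CG² = 2/11, CG = +√(2/11)
  (m₁,m₂)=(1,1/2): CG² = 5/11, CG = +√(5/11)   ← matches the target
  (m₁,m₂)=(0,3/2): CG² = 10/33, CG = +√(10/33)
  (m₁,m₂)=(-1,5/2): CG² = 1/22, CG = +√(1/22)
Pairs with CG² = 5/11: (1,1/2): +√(5/11)

(1,1/2): +√(5/11)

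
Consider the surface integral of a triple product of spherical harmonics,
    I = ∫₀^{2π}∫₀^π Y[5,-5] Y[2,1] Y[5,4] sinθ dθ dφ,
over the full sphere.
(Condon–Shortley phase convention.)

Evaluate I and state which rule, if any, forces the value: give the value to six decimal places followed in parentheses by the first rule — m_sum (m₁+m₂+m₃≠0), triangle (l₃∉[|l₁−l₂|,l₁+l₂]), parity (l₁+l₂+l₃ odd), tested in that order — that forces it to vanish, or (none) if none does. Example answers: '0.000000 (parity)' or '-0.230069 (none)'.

m-sum 0 ✓  L=12 even ✓  3≤5≤7 ✓
Π(2lᵢ+1) = 11×5×11 = 605
triangle coeff Δ(5,2,5) = 1/38610
Σ_t [0,2]: t=0:+1/2880 t=1:−1/576 t=2:+1/2880 = -1/960
(3j)²=10/429 [(5 2 5; 0 0 0)], sign=+1
Σ_t [2,2]: t=2:+1/80640 = 1/80640
(3j)²=9/286 [(5 2 5; -5 1 4)], sign=-1
⇒ 4πI² = 75/169
I = (-1)√(75/169/(4π)) = -0.18792404
No selection rule forces the value: the integral is nonzero (none).

-0.187924 (none)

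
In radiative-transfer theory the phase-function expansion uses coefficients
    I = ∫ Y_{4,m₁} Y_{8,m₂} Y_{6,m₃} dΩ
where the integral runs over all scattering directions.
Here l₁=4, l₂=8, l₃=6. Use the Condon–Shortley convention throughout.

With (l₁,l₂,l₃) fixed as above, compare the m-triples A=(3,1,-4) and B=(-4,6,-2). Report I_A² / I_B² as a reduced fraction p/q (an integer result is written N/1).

3125/10296

Same 4,8,6: normalisation and zero-m 3j drop out of the ratio.
A: Δ: 6! 2! 10! / 19! → 1/23279256; sum: t=0:+1/261273600 t=1:−1/19353600 = -1/20901888; 3j²(4 8 6; 3 1 -4) = Δ·Π!·Σ² = 21875/3325608  (sign -1)
B: Δ: 6! 2! 10! / 19! → 1/23279256; sum: t=6:+1/116121600 = 1/116121600; 3j²(4 8 6; -4 6 -2) = Δ·Π!·Σ² = 7/323  (sign +1)
I_A²/I_B² = (21875/3325608)/(7/323) = 3125/10296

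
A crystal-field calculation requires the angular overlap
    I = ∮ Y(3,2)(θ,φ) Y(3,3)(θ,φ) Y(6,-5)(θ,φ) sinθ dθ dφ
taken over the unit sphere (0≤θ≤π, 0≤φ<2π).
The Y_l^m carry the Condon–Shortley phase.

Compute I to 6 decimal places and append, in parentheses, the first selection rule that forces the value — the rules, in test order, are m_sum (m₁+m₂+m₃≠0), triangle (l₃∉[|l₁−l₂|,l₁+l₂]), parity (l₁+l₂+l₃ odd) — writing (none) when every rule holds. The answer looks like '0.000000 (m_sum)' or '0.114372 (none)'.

-0.254801 (none)

Checks pass: Σm=0; 12 even; l₃=6∈[0,6].
(2·3+1)(2·3+1)(2·6+1) = 637
Δ: 0! 6! 6! / 13! → 1/12012
sum: t=0:+1/1296 = 1/1296
3j²(3 3 6; 0 0 0) = Δ·Π!·Σ² = 100/3003  (sign +1)
sum: t=0:+1/86400 = 1/86400
3j²(3 3 6; 2 3 -5) = Δ·Π!·Σ² = 1/26  (sign -1)
combine: 4πI² = 637·100/3003·1/26 = 350/429
take √, sign -1: I = -0.25480060
No selection rule forces the value: the integral is nonzero (none).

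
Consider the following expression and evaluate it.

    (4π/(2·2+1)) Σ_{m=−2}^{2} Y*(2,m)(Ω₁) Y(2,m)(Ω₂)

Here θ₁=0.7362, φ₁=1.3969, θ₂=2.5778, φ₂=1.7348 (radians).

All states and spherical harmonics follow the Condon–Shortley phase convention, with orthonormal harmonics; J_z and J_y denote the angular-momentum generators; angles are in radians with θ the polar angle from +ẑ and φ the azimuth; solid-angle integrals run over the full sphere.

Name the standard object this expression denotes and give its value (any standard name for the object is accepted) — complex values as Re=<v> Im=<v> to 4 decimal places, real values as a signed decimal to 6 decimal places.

This sum is the spherical-harmonic addition theorem: it equals the Legendre polynomial P_l(cos γ) of the angle γ between the two directions.
Expand P_2 via completeness: Σ_{m} conj(Y_{2,m}) at Ω₁ times Y_{2,m} at Ω₂ —
  [-2]  conj(Y_{2,-2})(Ω₁) = -0.163736+0.059359i ; Y_{2,-2}(Ω₂) = -0.104431+0.035538i ; Δ = +0.014990-0.012018i
  [-1]  conj(Y_{2,-1})(Ω₁) = +0.066510+0.378608i ; Y_{2,-1}(Ω₂) = +0.056973+0.344270i ; Δ = -0.126554+0.044468i
  [+0]  conj(Y_{2,0})(Ω₁) = +0.204171-0.000000i ; Y_{2,0}(Ω₂) = +0.360576+0.000000i ; Δ = +0.073619+0.000000i
  [+1]  conj(Y_{2,1})(Ω₁) = -0.066510+0.378608i ; Y_{2,1}(Ω₂) = -0.056973+0.344270i ; Δ = -0.126554-0.044468i
  [+2]  conj(Y_{2,2})(Ω₁) = -0.163736-0.059359i ; Y_{2,2}(Ω₂) = -0.104431-0.035538i ; Δ = +0.014990+0.012018i
Σ over m = -0.149510-0.000000i; ×(4π/5) → -0.375759-0.000000i. Real part: -0.375759

Legendre polynomial (addition theorem), -0.375759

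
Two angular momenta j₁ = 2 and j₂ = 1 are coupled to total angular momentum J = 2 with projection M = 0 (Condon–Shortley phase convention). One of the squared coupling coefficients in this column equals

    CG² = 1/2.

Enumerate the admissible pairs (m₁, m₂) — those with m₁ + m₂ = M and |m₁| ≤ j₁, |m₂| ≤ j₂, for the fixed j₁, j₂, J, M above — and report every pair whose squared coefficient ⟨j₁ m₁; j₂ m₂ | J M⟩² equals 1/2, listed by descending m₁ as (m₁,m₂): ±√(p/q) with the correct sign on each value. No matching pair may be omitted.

(1,-1): +√(1/2); (-1,1): −√(1/2)

Admissible pairs with m₁+m₂ = M = 0: (-1,1), (0,0), (1,-1)
  (m₁,m₂)=(1,-1): CG² = 1/2, CG = +√(1/2)   ← matches the target
  (m₁,m₂)=(0,0): CG² = 0/1, CG = 0
  (m₁,m₂)=(-1,1): CG² = 1/2, CG = −√(1/2)   ← matches the target
Pairs with CG² = 1/2: (1,-1): +√(1/2); (-1,1): −√(1/2)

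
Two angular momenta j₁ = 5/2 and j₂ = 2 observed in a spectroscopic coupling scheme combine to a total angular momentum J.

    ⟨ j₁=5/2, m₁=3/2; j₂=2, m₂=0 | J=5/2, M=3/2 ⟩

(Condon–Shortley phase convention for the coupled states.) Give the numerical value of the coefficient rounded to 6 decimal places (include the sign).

√[6·2!3!2!/8! · 4!1!2!2!4!1!] = √(288/35)
  +(−1)^0/∏(0,2,1,2,2,0)! = 1/8  (running 1/8)
  +(−1)^1/∏(1,1,0,1,3,1)! = -1/6  (running -1/24)
⟨..|..⟩ = √(288/35)·(-1/24) = -0.119523

−√(1/70) = -0.119523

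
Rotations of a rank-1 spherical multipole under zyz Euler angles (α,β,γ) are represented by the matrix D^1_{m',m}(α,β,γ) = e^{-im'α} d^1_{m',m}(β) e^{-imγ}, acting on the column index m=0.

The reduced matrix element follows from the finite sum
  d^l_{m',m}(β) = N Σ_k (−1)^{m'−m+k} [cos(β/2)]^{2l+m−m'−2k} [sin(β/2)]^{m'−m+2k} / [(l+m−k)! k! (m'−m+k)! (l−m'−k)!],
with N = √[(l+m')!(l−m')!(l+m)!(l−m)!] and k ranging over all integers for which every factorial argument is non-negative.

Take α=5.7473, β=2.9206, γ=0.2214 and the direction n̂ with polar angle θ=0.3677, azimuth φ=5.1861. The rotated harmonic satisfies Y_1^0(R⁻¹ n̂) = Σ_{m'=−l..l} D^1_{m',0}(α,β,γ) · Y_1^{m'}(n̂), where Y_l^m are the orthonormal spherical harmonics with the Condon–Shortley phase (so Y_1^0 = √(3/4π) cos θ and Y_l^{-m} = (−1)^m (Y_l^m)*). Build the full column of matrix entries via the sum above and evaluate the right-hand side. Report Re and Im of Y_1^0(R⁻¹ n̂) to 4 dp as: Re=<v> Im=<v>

Need the full column D^1_{m',0} for m'=−1..1 at α=5.7473, β=2.9206, γ=0.2214.
cos(β/2)=0.110272, sin(β/2)=0.993901
d^1_{-1,0}: single k=1 term ⇒ +0.154997;  D = +0.133269-0.079142i
d^1_{0,0}: k∈[0..1] ⇒ +0.012160 -0.987840 = -0.975680;  D = -0.975680+0.000000i
d^1_{1,0}: single k=0 term ⇒ -0.154997;  D = -0.133269-0.079142i
Y_1^{m'}(θ=0.3677,φ=5.1861) and Σ D·Y over m':
  (+0.1333-0.0791i)·(+0.0567+0.1105i)  (-0.9757+0.0000i)·(+0.4559+0.0000i)  (-0.1333-0.0791i)·(-0.0567+0.1105i)
Y_1^0(R⁻¹ n̂) = -0.412260+0.000000i

Re=-0.4123 Im=0.0000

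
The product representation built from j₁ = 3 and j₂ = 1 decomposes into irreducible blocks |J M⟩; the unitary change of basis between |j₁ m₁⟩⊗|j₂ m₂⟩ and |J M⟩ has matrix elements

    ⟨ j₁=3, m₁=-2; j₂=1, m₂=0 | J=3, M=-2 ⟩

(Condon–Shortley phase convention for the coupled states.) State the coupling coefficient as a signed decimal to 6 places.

√[7·1!5!1!/8! · 1!5!1!1!1!5!] = √(300)
  +(−1)^0/∏(0,1,5,1,0,0)! = 1/120  (running 1/120)
  +(−1)^1/∏(1,0,4,0,1,1)! = -1/24  (running -1/30)
⟨..|..⟩ = √(300)·(-1/30) = -0.577350

-0.577350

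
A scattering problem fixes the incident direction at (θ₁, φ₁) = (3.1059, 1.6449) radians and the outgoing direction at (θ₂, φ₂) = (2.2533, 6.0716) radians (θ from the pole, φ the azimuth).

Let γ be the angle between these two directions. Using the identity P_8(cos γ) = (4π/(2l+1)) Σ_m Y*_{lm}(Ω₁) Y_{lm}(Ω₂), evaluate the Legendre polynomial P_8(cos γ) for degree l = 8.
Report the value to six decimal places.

0.261769

Addition theorem: P_8(cos γ) = (4π/17) Σ_m Y*_{lm}(Ω₁) Y_{lm}(Ω₂), m = −8…8:
  [-8]  conj(Y_{8,-8})(Ω₁) = +0.000000+0.000000i ; Y_{8,-8}(Ω₂) = -0.008240+0.067268i ; Δ = -0.000000+0.000000i
  [-7]  conj(Y_{8,-7})(Ω₁) = -0.000000+0.000000i ; Y_{8,-7}(Ω₂) = -0.019738-0.219455i ; Δ = +0.000000+0.000000i
  [-6]  conj(Y_{8,-6})(Ω₁) = -0.000000-0.000000i ; Y_{8,-6}(Ω₂) = +0.121156+0.389890i ; Δ = +0.000000-0.000000i
  [-5]  conj(Y_{8,-5})(Ω₁) = +0.000000-0.000001i ; Y_{8,-5}(Ω₂) = -0.210136-0.373155i ; Δ = -0.000000+0.000000i
  [-4]  conj(Y_{8,-4})(Ω₁) = +0.000021+0.000006i ; Y_{8,-4}(Ω₂) = +0.076734+0.086707i ; Δ = +0.000001+0.000002i
  [-3]  conj(Y_{8,-3})(Ω₁) = -0.000139+0.000616i ; Y_{8,-3}(Ω₂) = +0.242761+0.178775i ; Δ = -0.000144+0.000125i
  [-2]  conj(Y_{8,-2})(Ω₁) = -0.012909-0.001927i ; Y_{8,-2}(Ω₂) = -0.265676-0.119656i ; Δ = +0.003199+0.002057i
  [-1]  conj(Y_{8,-1})(Ω₁) = +0.012892-0.173659i ; Y_{8,-1}(Ω₂) = -0.175513-0.037700i ; Δ = -0.008810+0.029993i
  [+0]  conj(Y_{8,0})(Ω₁) = +1.136586-0.000000i ; Y_{8,0}(Ω₂) = +0.321695+0.000000i ; Δ = +0.365634+0.000000i
  [+1]  conj(Y_{8,1})(Ω₁) = -0.012892-0.173659i ; Y_{8,1}(Ω₂) = +0.175513-0.037700i ; Δ = -0.008810-0.029993i
  [+2]  conj(Y_{8,2})(Ω₁) = -0.012909+0.001927i ; Y_{8,2}(Ω₂) = -0.265676+0.119656i ; Δ = +0.003199-0.002057i
  [+3]  conj(Y_{8,3})(Ω₁) = +0.000139+0.000616i ; Y_{8,3}(Ω₂) = -0.242761+0.178775i ; Δ = -0.000144-0.000125i
  [+4]  conj(Y_{8,4})(Ω₁) = +0.000021-0.000006i ; Y_{8,4}(Ω₂) = +0.076734-0.086707i ; Δ = +0.000001-0.000002i
  [+5]  conj(Y_{8,5})(Ω₁) = -0.000000-0.000001i ; Y_{8,5}(Ω₂) = +0.210136-0.373155i ; Δ = -0.000000-0.000000i
  [+6]  conj(Y_{8,6})(Ω₁) = -0.000000+0.000000i ; Y_{8,6}(Ω₂) = +0.121156-0.389890i ; Δ = +0.000000+0.000000i
  [+7]  conj(Y_{8,7})(Ω₁) = +0.000000+0.000000i ; Y_{8,7}(Ω₂) = +0.019738-0.219455i ; Δ = +0.000000-0.000000i
  [+8]  conj(Y_{8,8})(Ω₁) = +0.000000-0.000000i ; Y_{8,8}(Ω₂) = -0.008240-0.067268i ; Δ = -0.000000-0.000000i
Accumulated sum +0.354126-0.000000i; after 4π/(2l+1) scaling, +0.261769-0.000000i ⇒ P_8 = 0.261769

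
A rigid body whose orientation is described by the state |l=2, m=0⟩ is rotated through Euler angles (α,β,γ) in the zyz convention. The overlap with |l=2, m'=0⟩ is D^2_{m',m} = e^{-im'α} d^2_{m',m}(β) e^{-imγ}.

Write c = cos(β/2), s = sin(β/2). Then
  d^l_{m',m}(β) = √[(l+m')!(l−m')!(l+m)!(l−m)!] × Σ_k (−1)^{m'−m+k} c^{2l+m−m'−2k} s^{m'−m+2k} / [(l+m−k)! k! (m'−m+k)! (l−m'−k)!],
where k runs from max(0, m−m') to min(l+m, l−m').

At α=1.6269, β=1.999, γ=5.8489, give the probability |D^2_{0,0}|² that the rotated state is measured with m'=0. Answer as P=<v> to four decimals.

P=0.0583

First d^2_{0,0}(β=1.9990), then the phase factors e^{-i(0)α} and e^{-i(0)γ}:
c=cos(1.999000/2)=0.540723, s=sin(1.999000/2)=0.841201; N=√[2·2·2·2]=4.000000
k: max(0,(0)−(0))=0 … min(2+(0),2−(0))=2
  k=0: (−1)^0·4.0000/(4)·0.5407^4·0.8412^0 = +0.085487
  k=1: (−1)^1·4.0000/(1)·0.5407^2·0.8412^2 = -0.827578
  k=2: (−1)^2·4.0000/(4)·0.5407^0·0.8412^4 = +0.500724
d^2_{0,0}(1.9990) = +0.085487 -0.827578 +0.500724 = -0.241367
|D^2_{0,0}|² = |d^2_{0,0}(β)|² = (-0.241367)² = 0.058258 (the z-rotation phases have unit modulus)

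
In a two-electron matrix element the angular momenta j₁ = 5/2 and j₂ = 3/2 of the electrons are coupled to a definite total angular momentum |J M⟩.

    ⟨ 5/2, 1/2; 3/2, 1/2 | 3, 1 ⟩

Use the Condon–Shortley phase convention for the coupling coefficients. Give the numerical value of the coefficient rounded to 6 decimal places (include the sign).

−√(1/60) = -0.129099

j₁+j₂−J=1  J+j₁−j₂=4  J−j₁+j₂=2  j₁+j₂+J+1=8
(j₁±m₁, j₂±m₂, J±M) = (3,2,2,1,4,2)
P² = 48/5
sum k=0..1:
  [0] +1/8 = 1/8
  [1] −1/6 = -1/6
S = -1/24
C² = P²·S² = 1/60 ; C = -0.129099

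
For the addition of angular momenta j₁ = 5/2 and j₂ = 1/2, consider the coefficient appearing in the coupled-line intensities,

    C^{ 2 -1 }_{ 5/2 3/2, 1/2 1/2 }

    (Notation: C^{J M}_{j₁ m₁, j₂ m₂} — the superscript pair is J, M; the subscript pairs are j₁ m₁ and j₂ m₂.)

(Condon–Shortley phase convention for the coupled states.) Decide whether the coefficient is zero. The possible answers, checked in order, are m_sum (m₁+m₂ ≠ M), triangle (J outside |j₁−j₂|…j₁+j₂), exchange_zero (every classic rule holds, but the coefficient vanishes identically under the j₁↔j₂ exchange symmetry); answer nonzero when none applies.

m_sum

m-sum: m₁+m₂ = 3/2+1/2 = 2, M = -1  ✗ ⇒ coefficient is 0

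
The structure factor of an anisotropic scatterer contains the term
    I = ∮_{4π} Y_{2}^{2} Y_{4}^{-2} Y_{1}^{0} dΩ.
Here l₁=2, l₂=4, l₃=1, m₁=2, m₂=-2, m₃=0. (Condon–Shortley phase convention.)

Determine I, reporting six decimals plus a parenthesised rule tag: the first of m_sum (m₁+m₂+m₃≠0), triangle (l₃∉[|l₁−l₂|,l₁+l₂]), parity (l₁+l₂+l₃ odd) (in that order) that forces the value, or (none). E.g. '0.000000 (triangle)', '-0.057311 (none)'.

0.000000 (triangle)

|2−4|≤1≤2+4 violated ⇒ I = 0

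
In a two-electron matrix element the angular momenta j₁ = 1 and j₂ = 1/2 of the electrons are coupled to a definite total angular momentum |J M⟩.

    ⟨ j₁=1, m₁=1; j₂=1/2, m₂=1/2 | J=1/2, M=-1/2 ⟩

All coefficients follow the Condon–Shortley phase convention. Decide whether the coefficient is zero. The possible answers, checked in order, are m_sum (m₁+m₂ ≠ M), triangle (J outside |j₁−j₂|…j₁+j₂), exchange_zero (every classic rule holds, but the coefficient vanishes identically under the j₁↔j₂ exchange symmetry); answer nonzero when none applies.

m-sum: m₁+m₂ = 1+1/2 = 3/2, M = -1/2  ✗ ⇒ coefficient is 0

m_sum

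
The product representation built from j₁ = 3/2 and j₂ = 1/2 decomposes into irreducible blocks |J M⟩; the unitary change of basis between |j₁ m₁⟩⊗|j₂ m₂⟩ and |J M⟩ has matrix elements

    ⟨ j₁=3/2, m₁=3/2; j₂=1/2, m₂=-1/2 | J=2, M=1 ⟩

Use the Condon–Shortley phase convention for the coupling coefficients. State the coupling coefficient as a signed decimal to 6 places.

j₁+j₂−J=0  J+j₁−j₂=3  J−j₁+j₂=1  j₁+j₂+J+1=5
(j₁±m₁, j₂±m₂, J±M) = (3,0,0,1,3,1)
P² = 9
sum k=0..0:
  [0] +1/6 = 1/6
S = 1/6
C² = P²·S² = 1/4 ; C = +0.500000

+0.500000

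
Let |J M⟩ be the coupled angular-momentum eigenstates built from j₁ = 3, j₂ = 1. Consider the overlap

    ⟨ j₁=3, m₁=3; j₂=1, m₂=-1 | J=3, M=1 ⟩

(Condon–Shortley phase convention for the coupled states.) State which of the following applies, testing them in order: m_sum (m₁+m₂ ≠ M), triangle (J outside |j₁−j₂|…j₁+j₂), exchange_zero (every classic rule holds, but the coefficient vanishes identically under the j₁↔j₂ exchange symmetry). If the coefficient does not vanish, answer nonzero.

m_sum

m-sum: m₁+m₂ = 3+(-1) = 2, M = 1  ✗ ⇒ coefficient is 0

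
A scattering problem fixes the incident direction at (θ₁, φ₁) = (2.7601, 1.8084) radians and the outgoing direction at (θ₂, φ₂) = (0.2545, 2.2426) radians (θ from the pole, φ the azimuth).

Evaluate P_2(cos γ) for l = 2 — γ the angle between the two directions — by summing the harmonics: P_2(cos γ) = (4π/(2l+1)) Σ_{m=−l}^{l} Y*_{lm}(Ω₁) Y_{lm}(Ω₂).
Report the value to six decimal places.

Summing Y*_{l m}(θ₁,φ₁)·Y_{l m}(θ₂,φ₂) over m ∈ [−2, 2]; prefactor 4π/(2·2+1) = 2.513274:
  term(m=-2) = +0.000847-0.001001i   from Y*(Ω₁)=-0.047610-0.024497i, Y(Ω₂)=-0.005515+0.023854i
  term(m=-1) = -0.045586+0.021139i   from Y*(Ω₁)=+0.062833-0.259447i, Y(Ω₂)=-0.117156-0.147330i
  term(m=+0) = +0.285195+0.000000i   from Y*(Ω₁)=+0.499632-0.000000i, Y(Ω₂)=+0.570811+0.000000i
  term(m=+1) = -0.045586-0.021139i   from Y*(Ω₁)=-0.062833-0.259447i, Y(Ω₂)=+0.117156-0.147330i
  term(m=+2) = +0.000847+0.001001i   from Y*(Ω₁)=-0.047610+0.024497i, Y(Ω₂)=-0.005515-0.023854i
Total Σ_m = +0.195718-0.000000i. Multiply by 2.513274: +0.491893-0.000000i. P_2(cos γ) = 0.491893

0.491893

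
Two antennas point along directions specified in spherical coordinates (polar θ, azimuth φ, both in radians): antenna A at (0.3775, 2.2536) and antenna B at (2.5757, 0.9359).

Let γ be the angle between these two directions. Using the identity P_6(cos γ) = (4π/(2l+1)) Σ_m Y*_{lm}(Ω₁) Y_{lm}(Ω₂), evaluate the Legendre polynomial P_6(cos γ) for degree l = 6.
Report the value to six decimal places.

Summing Y*_{l m}(θ₁,φ₁)·Y_{l m}(θ₂,φ₂) over m ∈ [−6, 6]; prefactor 4π/(2·6+1) = 0.966644:
  term(m=-6) = -0.000001+0.000014i   from Y*(Ω₁)=+0.000700+0.000989i, Y(Ω₂)=+0.009012+0.007107i
  term(m=-5) = -0.000632-0.000199i   from Y*(Ω₁)=+0.002848-0.010194i, Y(Ω₂)=+0.002058-0.062559i
  term(m=-4) = +0.005984-0.009578i   from Y*(Ω₁)=-0.051365+0.022348i, Y(Ω₂)=-0.166171+0.114174i
  term(m=-3) = +0.055681+0.058667i   from Y*(Ω₁)=+0.175198+0.090679i, Y(Ω₂)=+0.387363+0.134368i
  term(m=-2) = -0.180147+0.099868i   from Y*(Ω₁)=-0.090951-0.437019i, Y(Ω₂)=-0.136807-0.440691i
  term(m=-1) = -0.009263-0.035816i   from Y*(Ω₁)=-0.331160+0.407176i, Y(Ω₂)=-0.041805+0.056751i
  term(m=+0) = +0.011294+0.000000i   from Y*(Ω₁)=-0.027143-0.000000i, Y(Ω₂)=-0.416071+0.000000i
  term(m=+1) = -0.009263+0.035816i   from Y*(Ω₁)=+0.331160+0.407176i, Y(Ω₂)=+0.041805+0.056751i
  term(m=+2) = -0.180147-0.099868i   from Y*(Ω₁)=-0.090951+0.437019i, Y(Ω₂)=-0.136807+0.440691i
  term(m=+3) = +0.055681-0.058667i   from Y*(Ω₁)=-0.175198+0.090679i, Y(Ω₂)=-0.387363+0.134368i
  term(m=+4) = +0.005984+0.009578i   from Y*(Ω₁)=-0.051365-0.022348i, Y(Ω₂)=-0.166171-0.114174i
  term(m=+5) = -0.000632+0.000199i   from Y*(Ω₁)=-0.002848-0.010194i, Y(Ω₂)=-0.002058-0.062559i
  term(m=+6) = -0.000001-0.000014i   from Y*(Ω₁)=+0.000700-0.000989i, Y(Ω₂)=+0.009012-0.007107i
Total Σ_m = -0.245464-0.000000i. Multiply by 0.966644: -0.237277-0.000000i. P_6(cos γ) = -0.237277

-0.237277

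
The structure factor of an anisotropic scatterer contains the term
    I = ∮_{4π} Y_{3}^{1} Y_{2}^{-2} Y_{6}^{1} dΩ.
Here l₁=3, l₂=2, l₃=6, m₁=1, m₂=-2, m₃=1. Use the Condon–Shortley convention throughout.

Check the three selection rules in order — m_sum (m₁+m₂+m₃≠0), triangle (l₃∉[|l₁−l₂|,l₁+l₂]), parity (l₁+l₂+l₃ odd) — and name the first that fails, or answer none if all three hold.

triangle

azimuthal sum: 1 − 2 + 1 = 0  ✓
l₃ must lie in [1,5]; have l₃=6  ✗
L = 3 + 2 + 6 = 11 (odd)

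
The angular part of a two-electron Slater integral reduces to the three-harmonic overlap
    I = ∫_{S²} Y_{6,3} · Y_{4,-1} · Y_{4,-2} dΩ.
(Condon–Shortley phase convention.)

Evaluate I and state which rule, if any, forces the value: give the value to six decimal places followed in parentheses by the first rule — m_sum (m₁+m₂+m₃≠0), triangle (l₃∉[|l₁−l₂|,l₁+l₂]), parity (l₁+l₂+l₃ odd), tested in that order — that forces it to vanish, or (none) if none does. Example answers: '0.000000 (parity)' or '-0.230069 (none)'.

-0.103072 (none)

Checks pass: Σm=0; 14 even; l₃=4∈[2,10].
(2·6+1)(2·4+1)(2·4+1) = 1053
Δ: 6! 6! 2! / 15! → 1/1261260
sum: t=2:+1/4608 t=3:−1/1296 t=4:+1/4608 = -7/20736
3j²(6 4 4; 0 0 0) = Δ·Π!·Σ² = 20/1287  (sign -1)
sum: t=1:−1/11520 t=2:+1/5760 t=3:−1/51840 = 7/103680
3j²(6 4 4; 3 -1 -2) = Δ·Π!·Σ² = 7/858  (sign +1)
combine: 4πI² = 1053·20/1287·7/858 = 210/1573
take √, sign -1: I = -0.10307192
No selection rule forces the value: the integral is nonzero (none).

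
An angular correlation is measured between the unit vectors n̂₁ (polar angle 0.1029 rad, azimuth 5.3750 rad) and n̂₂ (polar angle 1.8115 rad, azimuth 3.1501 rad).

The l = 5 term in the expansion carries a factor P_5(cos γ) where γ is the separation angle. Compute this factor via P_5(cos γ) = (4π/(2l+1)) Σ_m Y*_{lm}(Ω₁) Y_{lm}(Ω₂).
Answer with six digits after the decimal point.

Term-by-term m-sum for l=5 (normalisation 4π/11 = 1.142397):
  term(m=-5) = 0.00000 - 0.00000j   from Y*(Ω₁)=-0.00000 + 0.00001j, Y(Ω₂)=-0.40061 + 0.01705j
  term(m=-4) = 0.00004 - 0.00003j   from Y*(Ω₁)=-0.00014 + 0.00008j, Y(Ω₂)=-0.31107 + 0.01059j
  term(m=-3) = -0.00042 - 0.00018j   from Y*(Ω₁)=-0.00271 - 0.00120j, Y(Ω₂)=0.15476 - 0.00395j
  term(m=-2) = -0.00287 - 0.01069j   from Y*(Ω₁)=-0.00851 - 0.03396j, Y(Ω₂)=0.31604 - 0.00538j
  term(m=-1) = -0.01306 + 0.01704j   from Y*(Ω₁)=0.15598 - 0.19989j, Y(Ω₂)=-0.08467 + 0.00072j
  term(m=+0) = -0.27000 + 0.00000j   from Y*(Ω₁)=0.86273 + 0.00000j, Y(Ω₂)=-0.31296 + 0.00000j
  term(m=+1) = -0.01306 - 0.01704j   from Y*(Ω₁)=-0.15598 - 0.19989j, Y(Ω₂)=0.08467 + 0.00072j
  term(m=+2) = -0.00287 + 0.01069j   from Y*(Ω₁)=-0.00851 + 0.03396j, Y(Ω₂)=0.31604 + 0.00538j
  term(m=+3) = -0.00042 + 0.00018j   from Y*(Ω₁)=0.00271 - 0.00120j, Y(Ω₂)=-0.15476 - 0.00395j
  term(m=+4) = 0.00004 + 0.00003j   from Y*(Ω₁)=-0.00014 - 0.00008j, Y(Ω₂)=-0.31107 - 0.01059j
  term(m=+5) = 0.00000 + 0.00000j   from Y*(Ω₁)=0.00000 + 0.00001j, Y(Ω₂)=0.40061 + 0.01705j
Σ over m = -0.30263 + 0.00000j; ×(4π/11) → -0.34573 + 0.00000j. Real part: -0.345726

-0.345726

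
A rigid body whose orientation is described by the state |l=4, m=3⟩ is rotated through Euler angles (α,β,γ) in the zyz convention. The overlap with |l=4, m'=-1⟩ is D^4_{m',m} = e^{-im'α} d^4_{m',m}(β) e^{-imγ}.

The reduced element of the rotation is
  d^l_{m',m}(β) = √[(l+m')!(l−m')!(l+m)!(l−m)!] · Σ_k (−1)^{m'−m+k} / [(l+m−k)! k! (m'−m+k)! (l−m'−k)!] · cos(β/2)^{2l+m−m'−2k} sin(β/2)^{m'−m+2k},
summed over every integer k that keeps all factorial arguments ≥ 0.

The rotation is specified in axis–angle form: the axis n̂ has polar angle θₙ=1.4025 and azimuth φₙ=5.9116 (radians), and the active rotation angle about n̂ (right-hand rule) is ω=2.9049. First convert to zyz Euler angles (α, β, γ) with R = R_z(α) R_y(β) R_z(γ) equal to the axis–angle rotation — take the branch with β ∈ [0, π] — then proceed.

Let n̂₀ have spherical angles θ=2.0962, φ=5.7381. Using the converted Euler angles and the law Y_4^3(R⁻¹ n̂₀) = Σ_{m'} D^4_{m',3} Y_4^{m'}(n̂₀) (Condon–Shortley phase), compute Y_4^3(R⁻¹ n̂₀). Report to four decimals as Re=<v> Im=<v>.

Axis–angle → zyz. n̂ = (sinθₙcosφₙ, sinθₙsinφₙ, cosθₙ) = (+0.918589, -0.357963, +0.167503), ω = 2.9049.
R = I cosω + sinω [n̂]ₓ + (1−cosω) n̂n̂ᵀ gives
  R = [+0.691965, -0.687751, +0.219504; -0.609196, -0.719416, -0.333647; +0.387381, +0.097151, -0.916787]
β = atan2(√(R₁₃²+R₂₃²), R₃₃) = 2.730755; α = atan2(R₂₃, R₁₃) mod 2π = 5.294294; γ = atan2(R₃₂, −R₃₁) mod 2π = 2.895872
Need the full column D^4_{m',3} for m'=−4..4 at α=5.2943, β=2.7308, γ=2.8959.
cos(β/2)=0.203977, sin(β/2)=0.978976
d^4_{-4,3}: single k=7 term ⇒ +0.497199;  D = +0.495733-0.038153i
d^4_{-3,3}: k∈[6..7] ⇒ +0.256385 -0.843675 = -0.587290;  D = -0.359481-0.464416i
d^4_{-2,3}: k∈[5..6] ⇒ +0.085662 -0.657732 = -0.572070;  D = +0.185470-0.541169i
d^4_{-1,3}: k∈[4..5] ⇒ +0.021035 -0.290713 = -0.269679;  D = +0.261179-0.067171i
d^4_{0,3}: k∈[3..4] ⇒ +0.003920 -0.090296 = -0.086376;  D = +0.063951+0.058061i
d^4_{1,3}: k∈[2..3] ⇒ +0.000548 -0.021035 = -0.020487;  D = -0.003168+0.020240i
d^4_{2,3}: k∈[1..2] ⇒ +0.000054 -0.003719 = -0.003665;  D = -0.003336+0.001517i
d^4_{3,3}: k∈[0..1] ⇒ +0.000003 -0.000483 = -0.000480;  D = -0.000406-0.000256i
d^4_{4,3}: single k=0 term ⇒ -0.000041;  D = -0.000001-0.000041i
Y_4^{m'}(θ=2.0962,φ=5.7381) and Σ D·Y over m':
  (+0.4957-0.0382i)·(-0.1419+0.2032i)  (-0.3595-0.4644i)·(+0.0262-0.4056i)  (+0.1855-0.5412i)·(+0.0881+0.1689i)  (+0.2612-0.0672i)·(+0.2175+0.1319i)  (+0.0640+0.0581i)·(-0.2467+0.0000i)  (-0.0032+0.0202i)·(-0.2175+0.1319i)  (-0.0033+0.0015i)·(+0.0881-0.1689i)  (-0.0004-0.0003i)·(-0.0262-0.4056i)  (-0.0000-0.0000i)·(-0.1419-0.2032i)
Y_4^3(R⁻¹ n̂) = -0.104871+0.225061i

Re=-0.1049 Im=0.2251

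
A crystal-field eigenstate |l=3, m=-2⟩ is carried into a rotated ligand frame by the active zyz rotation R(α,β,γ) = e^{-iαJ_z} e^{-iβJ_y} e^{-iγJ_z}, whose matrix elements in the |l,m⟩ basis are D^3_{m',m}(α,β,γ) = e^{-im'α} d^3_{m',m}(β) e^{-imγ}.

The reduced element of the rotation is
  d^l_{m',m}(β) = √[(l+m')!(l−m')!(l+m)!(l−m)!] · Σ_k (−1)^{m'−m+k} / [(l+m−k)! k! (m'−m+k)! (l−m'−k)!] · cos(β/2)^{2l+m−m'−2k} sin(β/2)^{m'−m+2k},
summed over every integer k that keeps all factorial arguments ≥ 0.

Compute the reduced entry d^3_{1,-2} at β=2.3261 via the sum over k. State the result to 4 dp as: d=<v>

d=0.5125

d^3_{1,-2}(β=2.3261) via the finite sum:
Half-angle: c=0.396541, s=0.918017. N=√(24·2·1·120)=75.894664
k∈{0,1} keeps every argument non-negative
  k=0: (−1)^3·75.8947/(12)·0.3965^3·0.9180^3 = -0.305104
  k=1: (−1)^4·75.8947/(24)·0.3965^1·0.9180^5 = +0.817602
d^3_{1,-2}(2.3261) = -0.305104 +0.817602 = +0.512498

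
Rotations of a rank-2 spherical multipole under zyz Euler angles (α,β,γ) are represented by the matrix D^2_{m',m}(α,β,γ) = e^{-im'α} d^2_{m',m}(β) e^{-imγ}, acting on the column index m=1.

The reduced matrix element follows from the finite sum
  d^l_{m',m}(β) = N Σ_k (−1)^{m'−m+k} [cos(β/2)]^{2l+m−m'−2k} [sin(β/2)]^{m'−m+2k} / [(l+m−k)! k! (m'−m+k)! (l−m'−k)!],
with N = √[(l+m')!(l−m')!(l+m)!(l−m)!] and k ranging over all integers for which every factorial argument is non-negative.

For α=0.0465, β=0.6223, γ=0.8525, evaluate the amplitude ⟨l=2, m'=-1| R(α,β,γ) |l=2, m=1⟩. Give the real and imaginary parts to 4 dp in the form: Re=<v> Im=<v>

Re=0.1704 Im=-0.1775

D^2_{-1,1}(0.0465,0.6223,0.8525) = e^{-i·-1·0.0465}·d^2_{-1,1}(0.6223)·e^{-i·1·0.8525}. Compute d first:
With c≡cos(β/2)=0.951982 and s≡sin(β/2)=0.306154, N=[1·6·6·1]^{1/2}=6.000000
Admissible k: 2..3 (factorial args all ≥0)
  k=2: (−1)^0·6.0000/(2)·0.9520^2·0.3062^2 = +0.254834
  k=3: (−1)^1·6.0000/(6)·0.9520^0·0.3062^4 = -0.008785
d^2_{-1,1}(0.6223) = +0.254834 -0.008785 = +0.246049
Phases: e^{-i·(-1)·0.0465}=+0.998919+0.046483i, e^{-i·(1)·0.8525}=+0.658103-0.752928i ⇒ D=+0.170362-0.177530i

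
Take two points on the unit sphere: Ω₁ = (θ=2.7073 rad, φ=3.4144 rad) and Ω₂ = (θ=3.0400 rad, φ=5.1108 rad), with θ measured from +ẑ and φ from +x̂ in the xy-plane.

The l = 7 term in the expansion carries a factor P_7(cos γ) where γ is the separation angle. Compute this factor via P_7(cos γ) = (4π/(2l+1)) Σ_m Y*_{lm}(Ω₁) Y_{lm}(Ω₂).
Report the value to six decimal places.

-0.376717

Summing Y*_{l m}(θ₁,φ₁)·Y_{l m}(θ₂,φ₂) over m ∈ [−7, 7]; prefactor 4π/(2·7+1) = 0.837758:
  [-7]  conj(Y_{7,-7})(Ω₁) = (0.000388, -0.001101) ; Y_{7,-7}(Ω₂) = (-0.000000, 0.000000) ; Δ = (0.000000, 0.000000)
  [-6]  conj(Y_{7,-6})(Ω₁) = (0.000622, -0.009399) ; Y_{7,-6}(Ω₂) = (-0.000001, -0.000001) ; Δ = (-0.000000, 0.000000)
  [-5]  conj(Y_{7,-5})(Ω₁) = (-0.009635, -0.045936) ; Y_{7,-5}(Ω₂) = (0.000043, -0.000019) ; Δ = (-0.000001, -0.000002)
  [-4]  conj(Y_{7,-4})(Ω₁) = (-0.074122, -0.142526) ; Y_{7,-4}(Ω₂) = (0.000017, 0.000762) ; Δ = (0.000107, -0.000059)
  [-3]  conj(Y_{7,-3})(Ω₁) = (-0.256444, -0.273967) ; Y_{7,-3}(Ω₂) = (-0.008348, -0.003291) ; Δ = (0.001239, 0.003131)
  [-2]  conj(Y_{7,-2})(Ω₁) = (-0.458012, -0.278053) ; Y_{7,-2}(Ω₂) = (0.051706, -0.052901) ; Δ = (-0.038391, 0.009852)
  [-1]  conj(Y_{7,-1})(Ω₁) = (-0.257807, -0.072130) ; Y_{7,-1}(Ω₂) = (0.149885, 0.356087) ; Δ = (-0.012957, -0.102613)
  [+0]  conj(Y_{7,0})(Ω₁) = (0.371896, -0.000000) ; Y_{7,0}(Ω₂) = (-0.940228, 0.000000) ; Δ = (-0.349667, 0.000000)
  [+1]  conj(Y_{7,1})(Ω₁) = (0.257807, -0.072130) ; Y_{7,1}(Ω₂) = (-0.149885, 0.356087) ; Δ = (-0.012957, 0.102613)
  [+2]  conj(Y_{7,2})(Ω₁) = (-0.458012, 0.278053) ; Y_{7,2}(Ω₂) = (0.051706, 0.052901) ; Δ = (-0.038391, -0.009852)
  [+3]  conj(Y_{7,3})(Ω₁) = (0.256444, -0.273967) ; Y_{7,3}(Ω₂) = (0.008348, -0.003291) ; Δ = (0.001239, -0.003131)
  [+4]  conj(Y_{7,4})(Ω₁) = (-0.074122, 0.142526) ; Y_{7,4}(Ω₂) = (0.000017, -0.000762) ; Δ = (0.000107, 0.000059)
  [+5]  conj(Y_{7,5})(Ω₁) = (0.009635, -0.045936) ; Y_{7,5}(Ω₂) = (-0.000043, -0.000019) ; Δ = (-0.000001, 0.000002)
  [+6]  conj(Y_{7,6})(Ω₁) = (0.000622, 0.009399) ; Y_{7,6}(Ω₂) = (-0.000001, 0.000001) ; Δ = (-0.000000, -0.000000)
  [+7]  conj(Y_{7,7})(Ω₁) = (-0.000388, -0.001101) ; Y_{7,7}(Ω₂) = (0.000000, 0.000000) ; Δ = (0.000000, -0.000000)
Σ over m = (-0.449673, -0.000000); ×(4π/15) → (-0.376717, -0.000000). Real part: -0.376717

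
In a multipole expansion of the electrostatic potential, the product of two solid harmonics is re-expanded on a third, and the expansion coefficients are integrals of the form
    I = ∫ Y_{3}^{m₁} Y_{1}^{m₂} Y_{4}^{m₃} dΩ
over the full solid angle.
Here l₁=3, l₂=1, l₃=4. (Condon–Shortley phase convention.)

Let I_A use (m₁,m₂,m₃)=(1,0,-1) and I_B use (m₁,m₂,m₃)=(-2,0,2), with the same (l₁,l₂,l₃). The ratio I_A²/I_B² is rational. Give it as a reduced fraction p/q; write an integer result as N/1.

l's match ⇒ only the (l;m) 3-j factors differ between A and B.
A: triangle coeff Δ(3,1,4) = 1/252; Σ_t [0,0]: t=0:+1/48 = 1/48; (3j)²=5/84 [(3 1 4; 1 0 -1)], sign=-1
B: triangle coeff Δ(3,1,4) = 1/252; Σ_t [0,0]: t=0:+1/120 = 1/120; (3j)²=1/21 [(3 1 4; -2 0 2)], sign=+1
I_A²/I_B² = (5/84)/(1/21) = 5/4

5/4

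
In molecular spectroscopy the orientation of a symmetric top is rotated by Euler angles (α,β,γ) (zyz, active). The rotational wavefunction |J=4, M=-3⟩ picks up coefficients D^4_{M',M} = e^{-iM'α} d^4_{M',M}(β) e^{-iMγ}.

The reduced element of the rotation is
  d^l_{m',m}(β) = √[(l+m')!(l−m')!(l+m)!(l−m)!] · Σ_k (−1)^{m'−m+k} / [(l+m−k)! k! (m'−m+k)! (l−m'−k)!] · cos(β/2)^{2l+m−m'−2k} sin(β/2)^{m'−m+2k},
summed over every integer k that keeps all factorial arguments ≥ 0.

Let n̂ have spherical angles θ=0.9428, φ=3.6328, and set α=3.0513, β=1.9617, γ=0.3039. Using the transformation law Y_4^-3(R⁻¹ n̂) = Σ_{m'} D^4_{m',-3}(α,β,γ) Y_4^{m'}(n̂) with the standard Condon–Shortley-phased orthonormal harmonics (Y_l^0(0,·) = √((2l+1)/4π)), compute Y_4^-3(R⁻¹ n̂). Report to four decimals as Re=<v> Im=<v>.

Re=0.2928 Im=-0.2516

Need the full column D^4_{m',-3} for m'=−4..4 at α=3.0513, β=1.9617, γ=0.3039.
cos(β/2)=0.556316, sin(β/2)=0.830971
d^4_{-4,-3}: single k=1 term ⇒ +0.038760;  D = +0.033033+0.020277i
d^4_{-3,-3}: k∈[0..1] ⇒ +0.009174 -0.143285 = -0.134111;  D = +0.107504+0.080179i
d^4_{-2,-3}: k∈[0..1] ⇒ -0.051275 +0.343203 = +0.291929;  D = +0.217321+0.194921i
d^4_{-1,-3}: k∈[0..1] ⇒ +0.162470 -0.604156 = -0.441686;  D = +0.300873+0.323361i
d^4_{0,-3}: k∈[0..1] ⇒ -0.361768 +0.807157 = +0.445388;  D = +0.272757+0.352100i
d^4_{1,-3}: k∈[0..1] ⇒ +0.604156 -0.808775 = -0.204619;  D = +0.110213+0.172401i
d^4_{2,-3}: k∈[0..1] ⇒ -0.765736 +0.569489 = -0.196247;  D = -0.090364-0.174205i
d^4_{3,-3}: k∈[0..1] ⇒ +0.713273 -0.227345 = +0.485928;  D = -0.183943-0.449767i
d^4_{4,-3}: single k=0 term ⇒ -0.430493;  D = -0.126366-0.411529i
Y_4^{m'}(θ=0.9428,φ=3.6328) and Σ D·Y over m':
  (+0.0330+0.0203i)·(-0.0728-0.1752i)  (+0.1075+0.0802i)·(-0.0378+0.3878i)  (+0.2173+0.1949i)·(+0.1722-0.2581i)  (+0.3009+0.3234i)·(+0.1158-0.0619i)  (+0.2728+0.3521i)·(-0.3369+0.0000i)  (+0.1102+0.1724i)·(-0.1158-0.0619i)  (-0.0904-0.1742i)·(+0.1722+0.2581i)  (-0.1839-0.4498i)·(+0.0378+0.3878i)  (-0.1264-0.4115i)·(-0.0728+0.1752i)
Y_4^-3(R⁻¹ n̂) = +0.292763-0.251565i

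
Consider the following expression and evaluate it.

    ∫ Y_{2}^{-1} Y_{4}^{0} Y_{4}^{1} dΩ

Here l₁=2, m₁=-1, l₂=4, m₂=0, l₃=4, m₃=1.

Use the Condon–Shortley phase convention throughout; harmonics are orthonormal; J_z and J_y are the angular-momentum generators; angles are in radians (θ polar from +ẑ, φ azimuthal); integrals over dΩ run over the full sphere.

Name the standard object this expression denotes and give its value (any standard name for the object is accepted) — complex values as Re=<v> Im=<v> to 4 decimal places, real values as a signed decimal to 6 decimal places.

This is a Gaunt coefficient — the integral of a triple product of spherical harmonics over the sphere.
Checks pass: Σm=0; 10 even; l₃=4∈[2,6].
(2·2+1)(2·4+1)(2·4+1) = 405
Δ: 2! 2! 6! / 11! → 1/13860
sum: t=0:+1/192 t=1:−1/36 t=2:+1/192 = -5/288
3j²(2 4 4; 0 0 0) = Δ·Π!·Σ² = 20/693  (sign -1)
sum: t=1:−1/72 t=2:+1/96 = -1/288
3j²(2 4 4; -1 0 1) = Δ·Π!·Σ² = 1/462  (sign +1)
combine: 4πI² = 405·20/693·1/462 = 150/5929
take √, sign -1: I = -0.04486937

Gaunt coefficient, -0.044869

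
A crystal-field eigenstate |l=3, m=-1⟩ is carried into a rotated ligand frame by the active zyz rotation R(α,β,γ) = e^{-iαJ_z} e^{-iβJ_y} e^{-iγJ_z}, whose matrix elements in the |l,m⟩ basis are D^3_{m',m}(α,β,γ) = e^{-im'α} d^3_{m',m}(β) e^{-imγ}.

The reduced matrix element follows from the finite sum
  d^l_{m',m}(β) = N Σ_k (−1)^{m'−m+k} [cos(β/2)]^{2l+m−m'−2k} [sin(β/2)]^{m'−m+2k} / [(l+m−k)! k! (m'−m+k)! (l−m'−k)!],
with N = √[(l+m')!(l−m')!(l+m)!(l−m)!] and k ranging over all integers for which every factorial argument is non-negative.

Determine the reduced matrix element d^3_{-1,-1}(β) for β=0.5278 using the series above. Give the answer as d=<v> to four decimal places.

d^3_{-1,-1}(β=0.5278) via the finite sum:
c=cos(0.527800/2)=0.965380, s=sin(0.527800/2)=0.260848; N=√[2·24·2·24]=48.000000
The bounds max(0,m−m')=0 and min(l+m,l−m')=2 give 3 terms
  k=0: (−1)^0·48.0000/(48)·0.9654^6·0.2608^0 = +0.809450
  k=1: (−1)^1·48.0000/(6)·0.9654^4·0.2608^2 = -0.472777
  k=2: (−1)^2·48.0000/(8)·0.9654^2·0.2608^4 = +0.025888
d^3_{-1,-1}(0.5278) = +0.809450 -0.472777 +0.025888 = +0.362560

d=0.3626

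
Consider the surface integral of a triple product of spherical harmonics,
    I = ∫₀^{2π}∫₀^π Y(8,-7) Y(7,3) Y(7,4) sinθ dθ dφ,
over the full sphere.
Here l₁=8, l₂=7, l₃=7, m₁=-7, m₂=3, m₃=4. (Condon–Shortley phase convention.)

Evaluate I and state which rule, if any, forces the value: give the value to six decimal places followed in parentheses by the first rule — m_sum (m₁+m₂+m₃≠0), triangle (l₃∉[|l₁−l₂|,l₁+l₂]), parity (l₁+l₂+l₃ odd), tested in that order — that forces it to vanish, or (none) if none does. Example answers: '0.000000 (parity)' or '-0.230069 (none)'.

-0.051493 (none)

m-sum 0 ✓  L=22 even ✓  1≤7≤15 ✓
Π(2lᵢ+1) = 17×15×15 = 3825
triangle coeff Δ(8,7,7) = 1/22086194130
Σ_t [1,7]: t=1:−1/18289152000 t=2:+1/248832000 t=3:−1/24883200 t=4:+1/11943936 t=5:−1/24883200 t=6:+1/248832000 t=7:−1/18289152000 = 11/975421440
(3j)²=1750/289731 [(8 7 7; 0 0 0)], sign=-1
Σ_t [7,8]: t=7:−1/7315660800 t=8:+1/9754214400 = -1/29262643200
(3j)²=75/52003 [(8 7 7; -7 3 4)], sign=+1
⇒ 4πI² = 1406250/42204149
I = (-1)√(1406250/42204149/(4π)) = -0.05149307
No selection rule forces the value: the integral is nonzero (none).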